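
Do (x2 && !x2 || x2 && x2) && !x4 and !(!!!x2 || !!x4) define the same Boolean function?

E1: (x2 && !x2 || x2 && x2) && !x4
    = x2 && !x4   — distribution
E2: !(!!!x2 || !!x4)
    = !!x2 && !x4   — De Morgan
    = x2 && !x4   — double negation
Both reduce to x2 && !x4, so they are equivalent.

Yes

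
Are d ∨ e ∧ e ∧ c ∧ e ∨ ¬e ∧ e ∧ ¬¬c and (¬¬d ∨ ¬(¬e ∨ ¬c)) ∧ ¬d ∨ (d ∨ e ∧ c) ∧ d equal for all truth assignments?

E1: d ∨ e ∧ e ∧ c ∧ e ∨ ¬e ∧ e ∧ ¬¬c
    = d ∨ e ∧ e ∧ c ∧ e ∨ ¬e ∧ e ∧ c   (double negation)
    = d ∨ e ∧ c ∧ e ∨ ¬e ∧ e ∧ c   (idempotence)
    = d ∨ e ∧ c   (distribution)
E2: (¬¬d ∨ ¬(¬e ∨ ¬c)) ∧ ¬d ∨ (d ∨ e ∧ c) ∧ d
    = (d ∨ ¬(¬e ∨ ¬c)) ∧ ¬d ∨ (d ∨ e ∧ c) ∧ d   (double negation)
    = (d ∨ e ∧ c) ∧ ¬d ∨ (d ∨ e ∧ c) ∧ d   (De Morgan)
    = d ∨ e ∧ c   (distribution)
Both reduce to d ∨ e ∧ c, so they are equivalent.

Yes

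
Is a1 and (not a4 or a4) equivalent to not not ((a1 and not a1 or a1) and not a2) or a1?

E1: a1 and (not a4 or a4)
    = a1
E2: not not ((a1 and not a1 or a1) and not a2) or a1
    = (a1 and not a1 or a1) and not a2 or a1
    = a1 and not a2 or a1
    = a1
Both reduce to a1, so they are equivalent.

Yes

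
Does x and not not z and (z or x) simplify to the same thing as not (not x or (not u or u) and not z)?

E1: x and not not z and (z or x)
    = x and z and (z or x)   — double negation
    = x and z   — absorption
E2: not (not x or (not u or u) and not z)
    = not (not x or not z)   — complement / identity
    = x and z   — De Morgan
Both reduce to x and z, so they are equivalent.

Yes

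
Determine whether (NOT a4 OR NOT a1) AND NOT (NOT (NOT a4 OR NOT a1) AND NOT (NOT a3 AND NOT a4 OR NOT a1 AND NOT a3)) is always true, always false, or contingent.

contingent

(NOT a4 OR NOT a1) AND NOT (NOT (NOT a4 OR NOT a1) AND NOT (NOT a3 AND NOT a4 OR NOT a1 AND NOT a3))
= (NOT a4 OR NOT a1) AND NOT (NOT (NOT a4 OR NOT a1) AND NOT ((NOT a4 OR NOT a1) AND NOT a3))   — distribution
= (NOT a4 OR NOT a1) AND (NOT a4 OR NOT a1 OR (NOT a4 OR NOT a1) AND NOT a3)   — De Morgan
= (NOT a4 OR NOT a1) AND (NOT a4 OR NOT a1)   — absorption
= NOT a4 OR NOT a1   — idempotence
This depends on a1, a4, so it is not a constant.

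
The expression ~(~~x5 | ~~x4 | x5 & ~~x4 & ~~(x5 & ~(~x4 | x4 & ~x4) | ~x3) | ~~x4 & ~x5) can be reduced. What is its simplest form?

~x5 & ~x4

~(~~x5 | ~~x4 | x5 & ~~x4 & ~~(x5 & ~(~x4 | x4 & ~x4) | ~x3) | ~~x4 & ~x5)
= ~(~~x5 | ~~x4 | x5 & ~~x4 & ~~(x5 & ~~x4 | ~x3) | ~~x4 & ~x5)   — complement / identity
= ~(~~x5 | ~~x4 | x5 & ~~x4 & (x5 & ~~x4 | ~x3) | ~~x4 & ~x5)   — double negation
= ~(~~x5 | ~~x4 | x5 & ~~x4 | ~~x4 & ~x5)   — absorption
= ~(~~x5 | ~~x4 | ~~x4)   — distribution
= ~(~~x5 | ~~x4)   — idempotence
= ~x5 & ~x4   — De Morgan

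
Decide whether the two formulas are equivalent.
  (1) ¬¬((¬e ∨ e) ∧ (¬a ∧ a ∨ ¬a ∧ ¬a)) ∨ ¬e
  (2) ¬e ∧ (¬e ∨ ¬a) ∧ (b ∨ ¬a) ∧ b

E1: ¬¬((¬e ∨ e) ∧ (¬a ∧ a ∨ ¬a ∧ ¬a)) ∨ ¬e
    = ¬¬((¬e ∨ e) ∧ ¬a) ∨ ¬e   (distribution)
    = (¬e ∨ e) ∧ ¬a ∨ ¬e   (double negation)
    = ¬a ∨ ¬e   (complement / identity)
E2: ¬e ∧ (¬e ∨ ¬a) ∧ (b ∨ ¬a) ∧ b
    = ¬e ∧ (¬e ∨ ¬a) ∧ b   (absorption)
    = ¬e ∧ b   (absorption)
These differ: at a=0, b=0, e=0, E1 = 1 but E2 = 0.

No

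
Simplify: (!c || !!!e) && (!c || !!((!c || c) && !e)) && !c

!c

(!c || !!!e) && (!c || !!((!c || c) && !e)) && !c
= (!c || !!!e) && (!c || !!!e) && !c   — complement / identity
= (!c || !!!e) && !c   — idempotence
= (!c || !e) && !c   — double negation
= !c   — absorption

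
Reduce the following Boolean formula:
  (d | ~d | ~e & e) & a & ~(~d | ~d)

a & d

(d | ~d | ~e & e) & a & ~(~d | ~d)
= (d | ~d) & a & ~(~d | ~d)   [complement / identity]
= a & ~(~d | ~d)   [complement / identity]
= a & d & d   [De Morgan]
= a & d   [idempotence]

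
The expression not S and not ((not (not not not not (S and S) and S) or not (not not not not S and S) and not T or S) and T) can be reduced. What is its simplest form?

not S and not T

not S and not ((not (not not not not (S and S) and S) or not (not not not not S and S) and not T or S) and T)
= not S and not ((not (not not not not S and S) or not (not not not not S and S) and not T or S) and T)   — idempotence
= not S and not ((not (not not not not S and S) or S) and T)   — absorption
= not S and not ((not (not not S and S) or S) and T)   — double negation
= not S and not ((not (S and S) or S) and T)   — double negation
= not S and not ((not S or S) and T)   — idempotence
= not S and not T   — complement / identity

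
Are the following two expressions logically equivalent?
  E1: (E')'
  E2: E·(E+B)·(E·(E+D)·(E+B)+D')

Yes

E1: (E')'
    = E   (double negation)
E2: E·(E+B)·(E·(E+D)·(E+B)+D')
    = E·(E+B)·(E·(E+B)+D')   (absorption)
    = E·(E+B)   (absorption)
    = E   (absorption)
Both reduce to E, so they are equivalent.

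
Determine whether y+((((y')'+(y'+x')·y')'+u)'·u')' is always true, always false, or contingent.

contingent

y+((((y')'+(y'+x')·y')'+u)'·u')'
= y+((((y')'+y')'+u)'·u')'   (absorption)
= y+((y')'+y')'+u+u   (De Morgan)
= y+y'·y+u+u   (De Morgan)
= y+u+u   (complement / identity)
= y+u   (idempotence)
This depends on u, y, so it is not a constant.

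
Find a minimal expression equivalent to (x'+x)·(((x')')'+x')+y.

(x'+x)·(((x')')'+x')+y
= x'+x·((x')')'+y
= x'+x·x'+y
= x'+y

x'+y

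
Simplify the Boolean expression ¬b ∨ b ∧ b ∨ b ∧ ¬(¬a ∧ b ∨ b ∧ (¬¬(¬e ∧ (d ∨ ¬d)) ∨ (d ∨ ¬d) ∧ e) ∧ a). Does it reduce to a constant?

¬b ∨ b ∧ b ∨ b ∧ ¬(¬a ∧ b ∨ b ∧ (¬¬(¬e ∧ (d ∨ ¬d)) ∨ (d ∨ ¬d) ∧ e) ∧ a)
= ¬b ∨ b ∧ b ∨ b ∧ ¬(¬a ∧ b ∨ b ∧ (¬e ∧ (d ∨ ¬d) ∨ (d ∨ ¬d) ∧ e) ∧ a)   (double negation)
= ¬b ∨ b ∧ b ∨ b ∧ ¬(¬a ∧ b ∨ b ∧ (d ∨ ¬d) ∧ a)   (distribution)
= ¬b ∨ b ∧ b ∨ b ∧ ¬(¬a ∧ b ∨ b ∧ a)   (complement / identity)
= ¬b ∨ b ∧ b ∨ b ∧ ¬b   (distribution)
= ¬b ∨ b   (distribution)
= True   (complement)

True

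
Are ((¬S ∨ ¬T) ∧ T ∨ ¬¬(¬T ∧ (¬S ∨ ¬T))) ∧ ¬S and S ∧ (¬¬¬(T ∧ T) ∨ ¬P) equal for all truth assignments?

No

E1: ((¬S ∨ ¬T) ∧ T ∨ ¬¬(¬T ∧ (¬S ∨ ¬T))) ∧ ¬S
    = ((¬S ∨ ¬T) ∧ T ∨ ¬T ∧ (¬S ∨ ¬T)) ∧ ¬S   (double negation)
    = (¬S ∨ ¬T) ∧ ¬S   (distribution)
    = ¬S   (absorption)
E2: S ∧ (¬¬¬(T ∧ T) ∨ ¬P)
    = S ∧ (¬¬¬T ∨ ¬P)   (idempotence)
    = S ∧ (¬T ∨ ¬P)   (double negation)
These differ: at P=0, S=0, T=0, E1 = 1 but E2 = 0.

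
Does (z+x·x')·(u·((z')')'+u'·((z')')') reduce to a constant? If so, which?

yes, False

(z+x·x')·(u·((z')')'+u'·((z')')')
= (z+x·x')·((z')')'   [distribution]
= (z+x·x')·z'   [double negation]
= z·z'   [complement / identity]
= 0   [complement]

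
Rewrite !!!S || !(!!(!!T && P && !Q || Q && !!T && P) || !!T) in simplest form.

!!!S || !(!!(!!T && P && !Q || Q && !!T && P) || !!T)
= !!!S || !(!!(!!T && P) || !!T)   (distribution)
= !!!S || !(!!T && P || !!T)   (double negation)
= !!!S || !!!T   (absorption)
= !!!S || !T   (double negation)
= !S || !T   (double negation)

!S || !T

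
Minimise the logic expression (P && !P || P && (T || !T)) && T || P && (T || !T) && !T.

(P && !P || P && (T || !T)) && T || P && (T || !T) && !T
= P && (T || !T) && T || P && (T || !T) && !T   (complement / identity)
= P && (T || !T)   (distribution)
= P   (complement / identity)

P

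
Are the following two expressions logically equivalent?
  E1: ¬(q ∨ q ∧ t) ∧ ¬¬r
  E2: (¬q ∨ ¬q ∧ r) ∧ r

Yes

E1: ¬(q ∨ q ∧ t) ∧ ¬¬r
    = ¬q ∧ ¬¬r   (absorption)
    = ¬q ∧ r   (double negation)
E2: (¬q ∨ ¬q ∧ r) ∧ r
    = ¬q ∧ r   (absorption)
Both reduce to ¬q ∧ r, so they are equivalent.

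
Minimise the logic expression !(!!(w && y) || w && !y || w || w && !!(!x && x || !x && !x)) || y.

!(!!(w && y) || w && !y || w || w && !!(!x && x || !x && !x)) || y
= !(!!(w && y) || w && !y || w || w && !!!x) || y   — distribution
= !(w && y || w && !y || w || w && !!!x) || y   — double negation
= !(w && y || w && !y || w || w && !x) || y   — double negation
= !(w || w || w && !x) || y   — distribution
= !(w || w) || y   — absorption
= !w || y   — idempotence

!w || y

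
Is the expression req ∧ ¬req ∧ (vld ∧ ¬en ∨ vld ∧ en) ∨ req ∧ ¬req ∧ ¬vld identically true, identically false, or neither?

identically false

req ∧ ¬req ∧ (vld ∧ ¬en ∨ vld ∧ en) ∨ req ∧ ¬req ∧ ¬vld
= req ∧ ¬req ∧ vld ∨ req ∧ ¬req ∧ ¬vld
= req ∧ ¬req
= False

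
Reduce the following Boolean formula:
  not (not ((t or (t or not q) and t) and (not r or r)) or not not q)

t and not q

not (not ((t or (t or not q) and t) and (not r or r)) or not not q)
= not (not (t or (t or not q) and t) or not not q)   (complement / identity)
= (t or (t or not q) and t) and not q   (De Morgan)
= (t or t) and not q   (absorption)
= t and not q   (idempotence)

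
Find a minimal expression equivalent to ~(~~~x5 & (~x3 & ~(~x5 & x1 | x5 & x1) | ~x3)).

~(~~~x5 & (~x3 & ~(~x5 & x1 | x5 & x1) | ~x3))
= ~(~~~x5 & (~x3 & ~x1 | ~x3))   — distribution
= ~(~~~x5 & ~x3)   — absorption
= ~~x5 | x3   — De Morgan
= x5 | x3   — double negation

x5 | x3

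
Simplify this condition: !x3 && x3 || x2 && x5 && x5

!x3 && x3 || x2 && x5 && x5
= x2 && x5 && x5   [complement / identity]
= x2 && x5   [idempotence]

x2 && x5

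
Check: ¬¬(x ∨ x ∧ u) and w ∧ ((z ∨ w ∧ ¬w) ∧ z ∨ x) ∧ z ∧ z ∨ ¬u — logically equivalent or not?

E1: ¬¬(x ∨ x ∧ u)
    = ¬¬x
    = x
E2: w ∧ ((z ∨ w ∧ ¬w) ∧ z ∨ x) ∧ z ∧ z ∨ ¬u
    = w ∧ (z ∧ z ∨ x) ∧ z ∧ z ∨ ¬u
    = w ∧ z ∧ z ∨ ¬u
    = w ∧ z ∨ ¬u
These differ: at u=0, w=0, x=0, z=1, E1 = 0 but E2 = 1.

No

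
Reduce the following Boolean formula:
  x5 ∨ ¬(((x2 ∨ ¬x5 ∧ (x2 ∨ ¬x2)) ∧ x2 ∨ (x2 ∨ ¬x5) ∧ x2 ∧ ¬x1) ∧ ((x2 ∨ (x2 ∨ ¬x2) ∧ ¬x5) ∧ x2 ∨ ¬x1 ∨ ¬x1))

x5 ∨ ¬x2

x5 ∨ ¬(((x2 ∨ ¬x5 ∧ (x2 ∨ ¬x2)) ∧ x2 ∨ (x2 ∨ ¬x5) ∧ x2 ∧ ¬x1) ∧ ((x2 ∨ (x2 ∨ ¬x2) ∧ ¬x5) ∧ x2 ∨ ¬x1 ∨ ¬x1))
= x5 ∨ ¬(((x2 ∨ ¬x5 ∧ (x2 ∨ ¬x2)) ∧ x2 ∨ (x2 ∨ ¬x5) ∧ x2 ∧ ¬x1) ∧ ((x2 ∨ (x2 ∨ ¬x2) ∧ ¬x5) ∧ x2 ∨ ¬x1))   (idempotence)
= x5 ∨ ¬(((x2 ∨ ¬x5) ∧ x2 ∨ (x2 ∨ ¬x5) ∧ x2 ∧ ¬x1) ∧ ((x2 ∨ (x2 ∨ ¬x2) ∧ ¬x5) ∧ x2 ∨ ¬x1))   (complement / identity)
= x5 ∨ ¬((x2 ∨ ¬x5) ∧ x2 ∧ ((x2 ∨ (x2 ∨ ¬x2) ∧ ¬x5) ∧ x2 ∨ ¬x1))   (absorption)
= x5 ∨ ¬((x2 ∨ ¬x5) ∧ x2 ∧ ((x2 ∨ ¬x5) ∧ x2 ∨ ¬x1))   (complement / identity)
= x5 ∨ ¬((x2 ∨ ¬x5) ∧ x2)   (absorption)
= x5 ∨ ¬x2   (absorption)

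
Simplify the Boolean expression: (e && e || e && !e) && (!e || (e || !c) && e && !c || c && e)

(e && e || e && !e) && (!e || (e || !c) && e && !c || c && e)
= (e && e || e && !e) && (!e || e && !c || c && e)
= (e && e || e && !e) && (!e || e)
= e && e || e && !e
= e

e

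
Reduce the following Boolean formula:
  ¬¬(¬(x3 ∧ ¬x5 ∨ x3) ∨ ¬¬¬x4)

¬¬(¬(x3 ∧ ¬x5 ∨ x3) ∨ ¬¬¬x4)
= ¬¬(¬(x3 ∧ ¬x5 ∨ x3) ∨ ¬x4)   — double negation
= ¬¬(¬x3 ∨ ¬x4)   — absorption
= ¬x3 ∨ ¬x4   — double negation

¬x3 ∨ ¬x4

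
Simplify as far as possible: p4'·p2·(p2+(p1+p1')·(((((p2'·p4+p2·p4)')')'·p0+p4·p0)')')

p4'·p2·(p2+(p1+p1')·(((((p2'·p4+p2·p4)')')'·p0+p4·p0)')')
= p4'·p2·(p2+(((((p2'·p4+p2·p4)')')'·p0+p4·p0)')')   [complement / identity]
= p4'·p2·(p2+((((p4')')'·p0+p4·p0)')')   [distribution]
= p4'·p2·(p2+((p4'·p0+p4·p0)')')   [double negation]
= p4'·p2·(p2+p4'·p0+p4·p0)   [double negation]
= p4'·p2·(p2+p0)   [distribution]
= p4'·p2   [absorption]

p4'·p2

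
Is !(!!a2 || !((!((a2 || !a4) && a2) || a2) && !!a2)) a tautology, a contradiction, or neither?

contradiction

!(!!a2 || !((!((a2 || !a4) && a2) || a2) && !!a2))
= !(!!a2 || !((!a2 || a2) && !!a2))
= !(!!a2 || !!!a2)
= !(!!a2 || !a2)
= !a2 && a2
= false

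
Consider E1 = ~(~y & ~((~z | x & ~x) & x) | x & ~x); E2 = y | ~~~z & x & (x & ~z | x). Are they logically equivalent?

Yes

E1: ~(~y & ~((~z | x & ~x) & x) | x & ~x)
    = ~(~y & ~((~z | x & ~x) & x))   — complement / identity
    = y | (~z | x & ~x) & x   — De Morgan
    = y | ~z & x   — complement / identity
E2: y | ~~~z & x & (x & ~z | x)
    = y | ~~~z & x & x   — absorption
    = y | ~z & x & x   — double negation
    = y | ~z & x   — idempotence
Both reduce to y | ~z & x, so they are equivalent.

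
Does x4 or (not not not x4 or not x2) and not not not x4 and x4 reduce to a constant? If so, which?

x4 or (not not not x4 or not x2) and not not not x4 and x4
= x4 or not not not x4 and x4   (absorption)
= x4 or not x4 and x4   (double negation)
= x4   (complement / identity)
This depends on x4, so it is not a constant.

no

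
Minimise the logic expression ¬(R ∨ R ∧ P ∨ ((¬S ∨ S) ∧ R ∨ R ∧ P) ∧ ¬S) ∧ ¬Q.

¬R ∧ ¬Q

¬(R ∨ R ∧ P ∨ ((¬S ∨ S) ∧ R ∨ R ∧ P) ∧ ¬S) ∧ ¬Q
= ¬(R ∨ R ∧ P ∨ (R ∨ R ∧ P) ∧ ¬S) ∧ ¬Q   — complement / identity
= ¬(R ∨ R ∧ P) ∧ ¬Q   — absorption
= ¬R ∧ ¬Q   — absorption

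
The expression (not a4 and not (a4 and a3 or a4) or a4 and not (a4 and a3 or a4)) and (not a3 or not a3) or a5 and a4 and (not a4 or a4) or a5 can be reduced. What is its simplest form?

not a4 and not a3 or a5

(not a4 and not (a4 and a3 or a4) or a4 and not (a4 and a3 or a4)) and (not a3 or not a3) or a5 and a4 and (not a4 or a4) or a5
= not (a4 and a3 or a4) and (not a3 or not a3) or a5 and a4 and (not a4 or a4) or a5   — distribution
= not (a4 and a3 or a4) and not a3 or a5 and a4 and (not a4 or a4) or a5   — idempotence
= not a4 and not a3 or a5 and a4 and (not a4 or a4) or a5   — absorption
= not a4 and not a3 or a5 and a4 or a5   — complement / identity
= not a4 and not a3 or a5   — absorption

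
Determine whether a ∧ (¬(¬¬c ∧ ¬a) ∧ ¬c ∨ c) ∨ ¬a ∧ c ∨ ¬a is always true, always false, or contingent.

a ∧ (¬(¬¬c ∧ ¬a) ∧ ¬c ∨ c) ∨ ¬a ∧ c ∨ ¬a
= a ∧ (¬(¬¬c ∧ ¬a) ∧ ¬c ∨ c) ∨ ¬a   — absorption
= a ∧ ((¬c ∨ a) ∧ ¬c ∨ c) ∨ ¬a   — De Morgan
= a ∧ (¬c ∨ c) ∨ ¬a   — absorption
= a ∨ ¬a   — complement / identity
= True   — complement

always true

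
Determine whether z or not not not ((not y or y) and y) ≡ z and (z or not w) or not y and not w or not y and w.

E1: z or not not not ((not y or y) and y)
    = z or not ((not y or y) and y)   (double negation)
    = z or not y   (complement / identity)
E2: z and (z or not w) or not y and not w or not y and w
    = z or not y and not w or not y and w   (absorption)
    = z or not y   (distribution)
Both reduce to z or not y, so they are equivalent.

Yes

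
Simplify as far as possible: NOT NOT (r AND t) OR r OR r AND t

r

NOT NOT (r AND t) OR r OR r AND t
= NOT NOT (r AND t) OR r   — absorption
= r AND t OR r   — double negation
= r   — absorption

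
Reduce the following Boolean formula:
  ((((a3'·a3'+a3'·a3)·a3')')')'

a3

((((a3'·a3'+a3'·a3)·a3')')')'
= (((a3'·a3')')')'   — distribution
= (((a3')')')'   — idempotence
= (a3')'   — double negation
= a3   — double negation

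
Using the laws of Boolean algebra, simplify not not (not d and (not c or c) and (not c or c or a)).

not d

not not (not d and (not c or c) and (not c or c or a))
= not not (not d and (not c or c))
= not not not d
= not d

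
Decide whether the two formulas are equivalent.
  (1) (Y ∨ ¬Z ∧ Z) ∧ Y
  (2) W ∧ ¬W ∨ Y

E1: (Y ∨ ¬Z ∧ Z) ∧ Y
    = Y ∧ Y
    = Y
E2: W ∧ ¬W ∨ Y
    = Y
Both reduce to Y, so they are equivalent.

Yes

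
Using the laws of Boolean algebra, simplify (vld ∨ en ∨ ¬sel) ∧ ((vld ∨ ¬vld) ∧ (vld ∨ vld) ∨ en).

(vld ∨ en ∨ ¬sel) ∧ ((vld ∨ ¬vld) ∧ (vld ∨ vld) ∨ en)
= (vld ∨ en ∨ ¬sel) ∧ (vld ∨ ¬vld ∧ vld ∨ en)
= (vld ∨ en ∨ ¬sel) ∧ (vld ∨ en)
= vld ∨ en

vld ∨ en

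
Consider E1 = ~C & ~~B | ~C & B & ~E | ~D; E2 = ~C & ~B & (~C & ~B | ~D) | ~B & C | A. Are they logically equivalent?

No

E1: ~C & ~~B | ~C & B & ~E | ~D
    = ~C & B | ~C & B & ~E | ~D   (double negation)
    = ~C & B | ~D   (absorption)
E2: ~C & ~B & (~C & ~B | ~D) | ~B & C | A
    = ~C & ~B | ~B & C | A   (absorption)
    = ~B | A   (distribution)
These differ: at A=1, B=0, C=1, D=1, E=0, E1 = 0 but E2 = 1.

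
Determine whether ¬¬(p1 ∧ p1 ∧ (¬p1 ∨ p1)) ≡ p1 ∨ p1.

Yes

E1: ¬¬(p1 ∧ p1 ∧ (¬p1 ∨ p1))
    = ¬¬(p1 ∧ (¬p1 ∨ p1))
    = ¬¬p1
    = p1
E2: p1 ∨ p1
    = p1
Both reduce to p1, so they are equivalent.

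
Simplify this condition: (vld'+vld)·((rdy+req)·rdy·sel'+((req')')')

(vld'+vld)·((rdy+req)·rdy·sel'+((req')')')
= (rdy+req)·rdy·sel'+((req')')'   (complement / identity)
= rdy·sel'+((req')')'   (absorption)
= rdy·sel'+req'   (double negation)

rdy·sel'+req'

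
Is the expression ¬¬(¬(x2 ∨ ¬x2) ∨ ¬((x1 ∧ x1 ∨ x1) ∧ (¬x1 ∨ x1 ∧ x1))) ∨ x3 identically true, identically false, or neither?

¬¬(¬(x2 ∨ ¬x2) ∨ ¬((x1 ∧ x1 ∨ x1) ∧ (¬x1 ∨ x1 ∧ x1))) ∨ x3
= ¬((x2 ∨ ¬x2) ∧ (x1 ∧ x1 ∨ x1) ∧ (¬x1 ∨ x1 ∧ x1)) ∨ x3   [De Morgan]
= ¬((x1 ∧ x1 ∨ x1) ∧ (¬x1 ∨ x1 ∧ x1)) ∨ x3   [complement / identity]
= ¬(x1 ∧ x1 ∨ x1 ∧ ¬x1) ∨ x3   [distribution]
= ¬x1 ∨ x3   [distribution]
This depends on x1, x3, so it is not a constant.

neither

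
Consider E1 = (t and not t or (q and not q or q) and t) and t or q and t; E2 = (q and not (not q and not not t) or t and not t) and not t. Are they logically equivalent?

E1: (t and not t or (q and not q or q) and t) and t or q and t
    = (q and not q or q) and t and t or q and t
    = q and t and t or q and t
    = q and t
E2: (q and not (not q and not not t) or t and not t) and not t
    = (q and (q or not t) or t and not t) and not t
    = q and (q or not t) and not t
    = q and not t
These differ: at q=1, t=0, E1 = 0 but E2 = 1.

No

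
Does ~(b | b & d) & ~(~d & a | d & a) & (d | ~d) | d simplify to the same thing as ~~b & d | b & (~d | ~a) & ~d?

E1: ~(b | b & d) & ~(~d & a | d & a) & (d | ~d) | d
    = ~(b | b & d) & ~a & (d | ~d) | d   [distribution]
    = ~(b | b & d) & ~a | d   [complement / identity]
    = ~b & ~a | d   [absorption]
E2: ~~b & d | b & (~d | ~a) & ~d
    = ~~b & d | b & ~d   [absorption]
    = b & d | b & ~d   [double negation]
    = b   [distribution]
These differ: at a=0, b=0, d=1, E1 = 1 but E2 = 0.

No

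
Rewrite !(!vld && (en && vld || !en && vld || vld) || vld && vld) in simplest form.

!vld

!(!vld && (en && vld || !en && vld || vld) || vld && vld)
= !(!vld && (vld || vld) || vld && vld)
= !(!vld && vld || vld && vld)
= !vld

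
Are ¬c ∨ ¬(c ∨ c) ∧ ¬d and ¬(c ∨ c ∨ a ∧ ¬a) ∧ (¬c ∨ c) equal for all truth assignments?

E1: ¬c ∨ ¬(c ∨ c) ∧ ¬d
    = ¬c ∨ ¬c ∧ ¬d   — idempotence
    = ¬c   — absorption
E2: ¬(c ∨ c ∨ a ∧ ¬a) ∧ (¬c ∨ c)
    = ¬(c ∨ c) ∧ (¬c ∨ c)   — complement / identity
    = ¬(c ∨ c)   — complement / identity
    = ¬c   — idempotence
Both reduce to ¬c, so they are equivalent.

Yes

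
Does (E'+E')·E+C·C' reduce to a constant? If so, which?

(E'+E')·E+C·C'
= (E'+E')·E   (complement / identity)
= E'·E   (idempotence)
= 0   (complement)

yes, False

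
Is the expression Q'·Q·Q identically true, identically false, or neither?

identically false

Q'·Q·Q
= Q'·Q
= 0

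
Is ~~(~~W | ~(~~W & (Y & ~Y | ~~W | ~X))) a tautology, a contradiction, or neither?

~~(~~W | ~(~~W & (Y & ~Y | ~~W | ~X)))
= ~(~W & ~~W & (Y & ~Y | ~~W | ~X))   (De Morgan)
= ~(~W & ~~W & (~~W | ~X))   (complement / identity)
= ~(~W & ~~W)   (absorption)
= W | ~W   (De Morgan)
= 1   (complement)

tautology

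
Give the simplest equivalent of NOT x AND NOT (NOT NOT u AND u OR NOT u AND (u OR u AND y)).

NOT x AND NOT (NOT NOT u AND u OR NOT u AND (u OR u AND y))
= NOT x AND NOT (u AND u OR NOT u AND (u OR u AND y))
= NOT x AND NOT (u AND u OR NOT u AND u)
= NOT x AND NOT u

NOT x AND NOT u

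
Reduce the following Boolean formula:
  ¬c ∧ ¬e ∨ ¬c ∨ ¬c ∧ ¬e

¬c

¬c ∧ ¬e ∨ ¬c ∨ ¬c ∧ ¬e
= ¬c ∧ ¬e ∨ ¬c
= ¬c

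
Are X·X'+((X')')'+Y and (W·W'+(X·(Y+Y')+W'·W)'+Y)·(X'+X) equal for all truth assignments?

Yes

E1: X·X'+((X')')'+Y
    = ((X')')'+Y   — complement / identity
    = X'+Y   — double negation
E2: (W·W'+(X·(Y+Y')+W'·W)'+Y)·(X'+X)
    = W·W'+(X·(Y+Y')+W'·W)'+Y   — complement / identity
    = W·W'+(X+W'·W)'+Y   — complement / identity
    = W·W'+X'+Y   — complement / identity
    = X'+Y   — complement / identity
Both reduce to X'+Y, so they are equivalent.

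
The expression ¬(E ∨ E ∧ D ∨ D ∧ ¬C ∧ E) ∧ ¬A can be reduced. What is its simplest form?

¬(E ∨ E ∧ D ∨ D ∧ ¬C ∧ E) ∧ ¬A
= ¬(E ∨ E ∧ (D ∨ D ∧ ¬C)) ∧ ¬A   — distribution
= ¬(E ∨ E ∧ D) ∧ ¬A   — absorption
= ¬E ∧ ¬A   — absorption

¬E ∧ ¬A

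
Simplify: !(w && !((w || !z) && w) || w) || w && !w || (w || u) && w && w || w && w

!(w && !((w || !z) && w) || w) || w && !w || (w || u) && w && w || w && w
= !(w && !((w || !z) && w) || w) || w && !w || w && w || w && w   [absorption]
= !(w && !w || w) || w && !w || w && w || w && w   [absorption]
= !w || w && !w || w && w || w && w   [complement / identity]
= !w || w && !w || w && w   [idempotence]
= !w || w   [distribution]
= true   [complement]

true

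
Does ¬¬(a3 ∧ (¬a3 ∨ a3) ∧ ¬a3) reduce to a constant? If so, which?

yes, False

¬¬(a3 ∧ (¬a3 ∨ a3) ∧ ¬a3)
= a3 ∧ (¬a3 ∨ a3) ∧ ¬a3   [double negation]
= a3 ∧ ¬a3   [complement / identity]
= False   [complement]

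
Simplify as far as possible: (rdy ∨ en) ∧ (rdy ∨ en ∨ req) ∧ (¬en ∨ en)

(rdy ∨ en) ∧ (rdy ∨ en ∨ req) ∧ (¬en ∨ en)
= (rdy ∨ en) ∧ (rdy ∨ en ∨ req)   (complement / identity)
= rdy ∨ en   (absorption)

rdy ∨ en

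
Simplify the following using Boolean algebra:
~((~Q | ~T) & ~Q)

~((~Q | ~T) & ~Q)
= ~~Q   [absorption]
= Q   [double negation]

Q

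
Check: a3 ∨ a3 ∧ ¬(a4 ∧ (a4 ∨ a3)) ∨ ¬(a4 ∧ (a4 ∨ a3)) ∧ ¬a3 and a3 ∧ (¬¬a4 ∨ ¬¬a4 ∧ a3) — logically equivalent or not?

E1: a3 ∨ a3 ∧ ¬(a4 ∧ (a4 ∨ a3)) ∨ ¬(a4 ∧ (a4 ∨ a3)) ∧ ¬a3
    = a3 ∨ ¬(a4 ∧ (a4 ∨ a3))
    = a3 ∨ ¬a4
E2: a3 ∧ (¬¬a4 ∨ ¬¬a4 ∧ a3)
    = a3 ∧ ¬¬a4
    = a3 ∧ a4
These differ: at a3=0, a4=0, E1 = 1 but E2 = 0.

No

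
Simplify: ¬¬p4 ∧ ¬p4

¬¬p4 ∧ ¬p4
= p4 ∧ ¬p4   [double negation]
= False   [complement]

False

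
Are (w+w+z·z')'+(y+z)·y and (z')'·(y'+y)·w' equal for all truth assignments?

E1: (w+w+z·z')'+(y+z)·y
    = (w+z·z')'+(y+z)·y   (idempotence)
    = w'+(y+z)·y   (complement / identity)
    = w'+y   (absorption)
E2: (z')'·(y'+y)·w'
    = (z')'·w'   (complement / identity)
    = z·w'   (double negation)
These differ: at w=0, y=1, z=0, E1 = 1 but E2 = 0.

No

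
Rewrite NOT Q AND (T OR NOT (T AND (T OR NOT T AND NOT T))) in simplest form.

NOT Q AND (T OR NOT (T AND (T OR NOT T AND NOT T)))
= NOT Q AND (T OR NOT (T AND (T OR NOT T)))   — idempotence
= NOT Q AND (T OR NOT T)   — complement / identity
= NOT Q   — complement / identity

NOT Q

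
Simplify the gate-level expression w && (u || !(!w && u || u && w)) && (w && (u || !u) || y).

w

w && (u || !(!w && u || u && w)) && (w && (u || !u) || y)
= w && (u || !u) && (w && (u || !u) || y)   (distribution)
= w && (u || !u)   (absorption)
= w   (complement / identity)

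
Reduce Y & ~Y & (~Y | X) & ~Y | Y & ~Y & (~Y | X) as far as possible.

0

Y & ~Y & (~Y | X) & ~Y | Y & ~Y & (~Y | X)
= Y & ~Y & (~Y | X)   [absorption]
= Y & ~Y   [absorption]
= 0   [complement]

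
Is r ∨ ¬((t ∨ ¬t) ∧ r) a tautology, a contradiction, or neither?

tautology

r ∨ ¬((t ∨ ¬t) ∧ r)
= r ∨ ¬r   (complement / identity)
= True   (complement)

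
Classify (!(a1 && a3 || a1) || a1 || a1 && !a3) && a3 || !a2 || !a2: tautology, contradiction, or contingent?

(!(a1 && a3 || a1) || a1 || a1 && !a3) && a3 || !a2 || !a2
= (!(a1 && a3 || a1) || a1) && a3 || !a2 || !a2   (absorption)
= (!a1 || a1) && a3 || !a2 || !a2   (absorption)
= (!a1 || a1) && a3 || !a2   (idempotence)
= a3 || !a2   (complement / identity)
This depends on a2, a3, so it is not a constant.

contingent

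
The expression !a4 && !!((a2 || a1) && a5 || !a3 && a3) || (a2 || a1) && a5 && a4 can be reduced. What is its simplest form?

!a4 && !!((a2 || a1) && a5 || !a3 && a3) || (a2 || a1) && a5 && a4
= !a4 && ((a2 || a1) && a5 || !a3 && a3) || (a2 || a1) && a5 && a4   — double negation
= !a4 && (a2 || a1) && a5 || (a2 || a1) && a5 && a4   — complement / identity
= (a2 || a1) && a5   — distribution

(a2 || a1) && a5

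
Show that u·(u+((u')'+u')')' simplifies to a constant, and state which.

0

u·(u+((u')'+u')')'
= u·(u+u'·u)'   — De Morgan
= u·u'   — complement / identity
= 0   — complement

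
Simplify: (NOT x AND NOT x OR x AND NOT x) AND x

FALSE

(NOT x AND NOT x OR x AND NOT x) AND x
= NOT x AND x
= FALSE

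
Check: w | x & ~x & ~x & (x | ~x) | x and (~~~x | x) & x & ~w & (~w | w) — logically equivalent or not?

E1: w | x & ~x & ~x & (x | ~x) | x
    = w | x & ~x & ~x | x
    = w | x & ~x | x
    = w | x
E2: (~~~x | x) & x & ~w & (~w | w)
    = (~~~x | x) & x & ~w
    = (~x | x) & x & ~w
    = x & ~w
These differ: at w=1, x=0, E1 = 1 but E2 = 0.

No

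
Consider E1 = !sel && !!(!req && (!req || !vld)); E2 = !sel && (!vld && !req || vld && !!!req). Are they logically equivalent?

E1: !sel && !!(!req && (!req || !vld))
    = !sel && !!!req   (absorption)
    = !sel && !req   (double negation)
E2: !sel && (!vld && !req || vld && !!!req)
    = !sel && (!vld && !req || vld && !req)   (double negation)
    = !sel && !req   (distribution)
Both reduce to !sel && !req, so they are equivalent.

Yes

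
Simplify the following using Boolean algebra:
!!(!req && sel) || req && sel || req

!!(!req && sel) || req && sel || req
= !req && sel || req && sel || req   — double negation
= sel && (!req || req) || req   — distribution
= sel || req   — complement / identity

sel || req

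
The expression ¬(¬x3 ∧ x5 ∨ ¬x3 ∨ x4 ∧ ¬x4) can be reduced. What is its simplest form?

¬(¬x3 ∧ x5 ∨ ¬x3 ∨ x4 ∧ ¬x4)
= ¬(¬x3 ∨ x4 ∧ ¬x4)   (absorption)
= ¬¬x3   (complement / identity)
= x3   (double negation)

x3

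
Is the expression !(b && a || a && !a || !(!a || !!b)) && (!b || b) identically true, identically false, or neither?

!(b && a || a && !a || !(!a || !!b)) && (!b || b)
= !(b && a || a && !a || !(!a || !!b))
= !(b && a || a && !a || a && !b)
= !(b && a || a && !b)
= !a
This depends on a, so it is not a constant.

neither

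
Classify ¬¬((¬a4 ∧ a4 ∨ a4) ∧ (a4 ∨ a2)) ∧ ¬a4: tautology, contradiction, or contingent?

contradiction

¬¬((¬a4 ∧ a4 ∨ a4) ∧ (a4 ∨ a2)) ∧ ¬a4
= (¬a4 ∧ a4 ∨ a4) ∧ (a4 ∨ a2) ∧ ¬a4   (double negation)
= a4 ∧ (a4 ∨ a2) ∧ ¬a4   (complement / identity)
= a4 ∧ ¬a4   (absorption)
= False   (complement)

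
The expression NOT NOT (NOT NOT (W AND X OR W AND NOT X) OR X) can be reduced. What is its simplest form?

W OR X

NOT NOT (NOT NOT (W AND X OR W AND NOT X) OR X)
= NOT NOT (W AND X OR W AND NOT X) OR X
= NOT NOT W OR X
= W OR X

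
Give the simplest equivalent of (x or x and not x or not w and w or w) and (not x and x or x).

(x or x and not x or not w and w or w) and (not x and x or x)
= (x or x and not x or w) and (not x and x or x)   [complement / identity]
= (x or w) and (not x and x or x)   [complement / identity]
= (x or w) and x   [complement / identity]
= x   [absorption]

x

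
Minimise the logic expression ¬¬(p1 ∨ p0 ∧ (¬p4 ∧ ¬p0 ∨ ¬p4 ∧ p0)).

p1 ∨ p0 ∧ ¬p4

¬¬(p1 ∨ p0 ∧ (¬p4 ∧ ¬p0 ∨ ¬p4 ∧ p0))
= ¬¬(p1 ∨ p0 ∧ ¬p4 ∧ (¬p0 ∨ p0))   [distribution]
= ¬¬(p1 ∨ p0 ∧ ¬p4)   [complement / identity]
= p1 ∨ p0 ∧ ¬p4   [double negation]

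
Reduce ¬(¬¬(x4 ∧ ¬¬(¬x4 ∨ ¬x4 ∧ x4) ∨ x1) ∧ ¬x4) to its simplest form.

¬(¬¬(x4 ∧ ¬¬(¬x4 ∨ ¬x4 ∧ x4) ∨ x1) ∧ ¬x4)
= ¬(x4 ∧ ¬¬(¬x4 ∨ ¬x4 ∧ x4) ∨ x1) ∨ x4   — De Morgan
= ¬(x4 ∧ ¬¬¬x4 ∨ x1) ∨ x4   — complement / identity
= ¬(x4 ∧ ¬x4 ∨ x1) ∨ x4   — double negation
= ¬x1 ∨ x4   — complement / identity

¬x1 ∨ x4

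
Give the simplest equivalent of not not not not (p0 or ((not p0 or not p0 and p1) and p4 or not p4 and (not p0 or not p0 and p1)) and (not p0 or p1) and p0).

not not not not (p0 or ((not p0 or not p0 and p1) and p4 or not p4 and (not p0 or not p0 and p1)) and (not p0 or p1) and p0)
= not not not not (p0 or (not p0 or not p0 and p1) and (not p0 or p1) and p0)   (distribution)
= not not (p0 or (not p0 or not p0 and p1) and (not p0 or p1) and p0)   (double negation)
= not not (p0 or not p0 and (not p0 or p1) and p0)   (absorption)
= p0 or not p0 and (not p0 or p1) and p0   (double negation)
= p0 or not p0 and p0   (absorption)
= p0   (complement / identity)

p0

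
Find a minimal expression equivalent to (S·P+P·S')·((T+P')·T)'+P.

P

(S·P+P·S')·((T+P')·T)'+P
= P·((T+P')·T)'+P   [distribution]
= P·T'+P   [absorption]
= P   [absorption]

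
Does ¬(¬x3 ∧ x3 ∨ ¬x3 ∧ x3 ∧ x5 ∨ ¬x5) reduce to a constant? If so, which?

no

¬(¬x3 ∧ x3 ∨ ¬x3 ∧ x3 ∧ x5 ∨ ¬x5)
= ¬(¬x3 ∧ x3 ∨ ¬x5)   [absorption]
= ¬¬x5   [complement / identity]
= x5   [double negation]
This depends on x5, so it is not a constant.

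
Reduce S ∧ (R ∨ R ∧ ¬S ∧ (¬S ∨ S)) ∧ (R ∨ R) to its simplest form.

S ∧ R

S ∧ (R ∨ R ∧ ¬S ∧ (¬S ∨ S)) ∧ (R ∨ R)
= S ∧ (R ∨ R ∧ ¬S ∧ (¬S ∨ S)) ∧ R   [idempotence]
= S ∧ (R ∨ R ∧ ¬S) ∧ R   [complement / identity]
= S ∧ R ∧ R   [absorption]
= S ∧ R   [idempotence]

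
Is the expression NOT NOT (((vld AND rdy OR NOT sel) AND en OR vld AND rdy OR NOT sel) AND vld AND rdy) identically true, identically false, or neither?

NOT NOT (((vld AND rdy OR NOT sel) AND en OR vld AND rdy OR NOT sel) AND vld AND rdy)
= NOT NOT ((vld AND rdy OR NOT sel) AND vld AND rdy)
= NOT NOT (vld AND rdy)
= vld AND rdy
This depends on rdy, vld, so it is not a constant.

neither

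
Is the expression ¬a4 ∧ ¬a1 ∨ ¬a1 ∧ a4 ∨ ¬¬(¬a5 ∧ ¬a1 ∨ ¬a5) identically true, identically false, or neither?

¬a4 ∧ ¬a1 ∨ ¬a1 ∧ a4 ∨ ¬¬(¬a5 ∧ ¬a1 ∨ ¬a5)
= ¬a1 ∨ ¬¬(¬a5 ∧ ¬a1 ∨ ¬a5)   — distribution
= ¬a1 ∨ ¬¬¬a5   — absorption
= ¬a1 ∨ ¬a5   — double negation
This depends on a1, a5, so it is not a constant.

neither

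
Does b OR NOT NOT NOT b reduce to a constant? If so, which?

b OR NOT NOT NOT b
= b OR NOT b
= TRUE

yes, True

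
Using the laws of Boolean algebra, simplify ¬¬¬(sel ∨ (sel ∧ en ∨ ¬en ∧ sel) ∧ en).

¬¬¬(sel ∨ (sel ∧ en ∨ ¬en ∧ sel) ∧ en)
= ¬¬¬(sel ∨ sel ∧ en)   — distribution
= ¬¬¬sel   — absorption
= ¬sel   — double negation

¬sel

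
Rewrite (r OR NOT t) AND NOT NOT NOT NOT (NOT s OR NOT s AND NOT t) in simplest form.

(r OR NOT t) AND NOT NOT NOT NOT (NOT s OR NOT s AND NOT t)
= (r OR NOT t) AND NOT NOT (NOT s OR NOT s AND NOT t)   — double negation
= (r OR NOT t) AND NOT NOT NOT s   — absorption
= (r OR NOT t) AND NOT s   — double negation

(r OR NOT t) AND NOT s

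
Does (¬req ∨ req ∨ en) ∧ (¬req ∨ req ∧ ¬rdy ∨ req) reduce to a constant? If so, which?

(¬req ∨ req ∨ en) ∧ (¬req ∨ req ∧ ¬rdy ∨ req)
= (¬req ∨ req ∨ en) ∧ (¬req ∨ req)   — absorption
= ¬req ∨ req   — absorption
= True   — complement

yes, True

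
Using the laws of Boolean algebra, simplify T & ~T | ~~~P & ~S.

T & ~T | ~~~P & ~S
= T & ~T | ~P & ~S   (double negation)
= ~P & ~S   (complement / identity)

~P & ~S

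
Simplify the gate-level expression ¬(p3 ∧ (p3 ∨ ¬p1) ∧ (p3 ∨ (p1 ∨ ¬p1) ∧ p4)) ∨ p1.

¬(p3 ∧ (p3 ∨ ¬p1) ∧ (p3 ∨ (p1 ∨ ¬p1) ∧ p4)) ∨ p1
= ¬(p3 ∧ (p3 ∨ ¬p1) ∧ (p3 ∨ p4)) ∨ p1
= ¬(p3 ∧ (p3 ∨ p4)) ∨ p1
= ¬p3 ∨ p1

¬p3 ∨ p1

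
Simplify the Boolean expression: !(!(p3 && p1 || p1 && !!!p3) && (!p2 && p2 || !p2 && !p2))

p1 || p2

!(!(p3 && p1 || p1 && !!!p3) && (!p2 && p2 || !p2 && !p2))
= !(!(p3 && p1 || p1 && !!!p3) && !p2)   (distribution)
= !(!(p3 && p1 || p1 && !p3) && !p2)   (double negation)
= p3 && p1 || p1 && !p3 || p2   (De Morgan)
= p1 || p2   (distribution)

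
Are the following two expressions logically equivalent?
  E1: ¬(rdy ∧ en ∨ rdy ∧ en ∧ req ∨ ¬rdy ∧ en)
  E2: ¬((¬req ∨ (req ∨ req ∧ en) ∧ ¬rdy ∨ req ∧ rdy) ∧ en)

Yes

E1: ¬(rdy ∧ en ∨ rdy ∧ en ∧ req ∨ ¬rdy ∧ en)
    = ¬(rdy ∧ en ∨ ¬rdy ∧ en)   (absorption)
    = ¬en   (distribution)
E2: ¬((¬req ∨ (req ∨ req ∧ en) ∧ ¬rdy ∨ req ∧ rdy) ∧ en)
    = ¬((¬req ∨ req ∧ ¬rdy ∨ req ∧ rdy) ∧ en)   (absorption)
    = ¬((¬req ∨ req) ∧ en)   (distribution)
    = ¬en   (complement / identity)
Both reduce to ¬en, so they are equivalent.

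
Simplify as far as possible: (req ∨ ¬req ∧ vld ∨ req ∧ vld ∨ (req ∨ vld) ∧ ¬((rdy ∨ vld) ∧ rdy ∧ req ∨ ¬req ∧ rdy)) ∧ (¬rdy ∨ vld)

req ∧ ¬rdy ∨ vld

(req ∨ ¬req ∧ vld ∨ req ∧ vld ∨ (req ∨ vld) ∧ ¬((rdy ∨ vld) ∧ rdy ∧ req ∨ ¬req ∧ rdy)) ∧ (¬rdy ∨ vld)
= (req ∨ ¬req ∧ vld ∨ req ∧ vld ∨ (req ∨ vld) ∧ ¬(rdy ∧ req ∨ ¬req ∧ rdy)) ∧ (¬rdy ∨ vld)   (absorption)
= (req ∨ vld ∨ (req ∨ vld) ∧ ¬(rdy ∧ req ∨ ¬req ∧ rdy)) ∧ (¬rdy ∨ vld)   (distribution)
= (req ∨ vld ∨ (req ∨ vld) ∧ ¬rdy) ∧ (¬rdy ∨ vld)   (distribution)
= (req ∨ vld) ∧ (¬rdy ∨ vld)   (absorption)
= req ∧ ¬rdy ∨ vld   (distribution)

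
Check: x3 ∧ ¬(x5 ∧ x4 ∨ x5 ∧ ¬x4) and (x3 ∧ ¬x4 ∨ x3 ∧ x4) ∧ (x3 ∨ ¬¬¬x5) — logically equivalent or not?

No

E1: x3 ∧ ¬(x5 ∧ x4 ∨ x5 ∧ ¬x4)
    = x3 ∧ ¬x5   — distribution
E2: (x3 ∧ ¬x4 ∨ x3 ∧ x4) ∧ (x3 ∨ ¬¬¬x5)
    = x3 ∧ (x3 ∨ ¬¬¬x5)   — distribution
    = x3 ∧ (x3 ∨ ¬x5)   — double negation
    = x3   — absorption
These differ: at x3=1, x4=0, x5=1, E1 = 0 but E2 = 1.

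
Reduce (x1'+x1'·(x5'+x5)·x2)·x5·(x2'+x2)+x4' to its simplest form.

x1'·x5+x4'

(x1'+x1'·(x5'+x5)·x2)·x5·(x2'+x2)+x4'
= (x1'+x1'·x2)·x5·(x2'+x2)+x4'   — complement / identity
= x1'·x5·(x2'+x2)+x4'   — absorption
= x1'·x5+x4'   — complement / identity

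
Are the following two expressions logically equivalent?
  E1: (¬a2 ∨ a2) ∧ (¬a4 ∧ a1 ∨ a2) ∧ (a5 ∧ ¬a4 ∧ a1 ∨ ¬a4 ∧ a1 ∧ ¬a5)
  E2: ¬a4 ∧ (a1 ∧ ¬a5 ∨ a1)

E1: (¬a2 ∨ a2) ∧ (¬a4 ∧ a1 ∨ a2) ∧ (a5 ∧ ¬a4 ∧ a1 ∨ ¬a4 ∧ a1 ∧ ¬a5)
    = (¬a2 ∨ a2) ∧ (¬a4 ∧ a1 ∨ a2) ∧ ¬a4 ∧ a1   (distribution)
    = (¬a4 ∧ a1 ∨ a2) ∧ ¬a4 ∧ a1   (complement / identity)
    = ¬a4 ∧ a1   (absorption)
E2: ¬a4 ∧ (a1 ∧ ¬a5 ∨ a1)
    = ¬a4 ∧ a1   (absorption)
Both reduce to ¬a4 ∧ a1, so they are equivalent.

Yes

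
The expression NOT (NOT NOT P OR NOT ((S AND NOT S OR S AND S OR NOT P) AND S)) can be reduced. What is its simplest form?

NOT (NOT NOT P OR NOT ((S AND NOT S OR S AND S OR NOT P) AND S))
= NOT (NOT NOT P OR NOT ((S OR NOT P) AND S))   — distribution
= NOT P AND (S OR NOT P) AND S   — De Morgan
= NOT P AND S   — absorption

NOT P AND S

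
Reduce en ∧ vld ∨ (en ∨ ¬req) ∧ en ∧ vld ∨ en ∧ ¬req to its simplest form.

en ∧ (vld ∨ ¬req)

en ∧ vld ∨ (en ∨ ¬req) ∧ en ∧ vld ∨ en ∧ ¬req
= en ∧ vld ∨ en ∧ vld ∨ en ∧ ¬req   [absorption]
= en ∧ vld ∨ en ∧ ¬req   [idempotence]
= en ∧ (vld ∨ ¬req)   [distribution]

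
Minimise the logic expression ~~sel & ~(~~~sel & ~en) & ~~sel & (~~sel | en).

sel

~~sel & ~(~~~sel & ~en) & ~~sel & (~~sel | en)
= ~~sel & (~~sel | en) & ~~sel & (~~sel | en)   [De Morgan]
= ~~sel & (~~sel | en)   [idempotence]
= ~~sel   [absorption]
= sel   [double negation]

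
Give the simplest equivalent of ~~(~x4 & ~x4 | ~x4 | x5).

~x4 | x5

~~(~x4 & ~x4 | ~x4 | x5)
= ~~(~x4 | ~x4 | x5)
= ~~(~x4 | x5)
= ~x4 | x5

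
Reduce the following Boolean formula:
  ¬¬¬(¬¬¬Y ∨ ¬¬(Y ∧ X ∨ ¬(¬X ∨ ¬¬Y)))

¬¬¬(¬¬¬Y ∨ ¬¬(Y ∧ X ∨ ¬(¬X ∨ ¬¬Y)))
= ¬¬¬(¬¬¬Y ∨ ¬¬(Y ∧ X ∨ X ∧ ¬Y))   — De Morgan
= ¬¬¬(¬¬¬Y ∨ ¬¬X)   — distribution
= ¬¬(¬¬Y ∧ ¬X)   — De Morgan
= ¬¬(Y ∧ ¬X)   — double negation
= Y ∧ ¬X   — double negation

Y ∧ ¬X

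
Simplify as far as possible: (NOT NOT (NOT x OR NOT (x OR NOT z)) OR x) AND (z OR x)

(NOT NOT (NOT x OR NOT (x OR NOT z)) OR x) AND (z OR x)
= (NOT (x AND (x OR NOT z)) OR x) AND (z OR x)   [De Morgan]
= (NOT x OR x) AND (z OR x)   [absorption]
= z OR x   [complement / identity]

z OR x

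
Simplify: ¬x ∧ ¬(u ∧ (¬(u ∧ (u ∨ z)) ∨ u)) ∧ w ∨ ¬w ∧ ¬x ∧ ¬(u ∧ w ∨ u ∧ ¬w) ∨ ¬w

¬x ∧ ¬u ∨ ¬w

¬x ∧ ¬(u ∧ (¬(u ∧ (u ∨ z)) ∨ u)) ∧ w ∨ ¬w ∧ ¬x ∧ ¬(u ∧ w ∨ u ∧ ¬w) ∨ ¬w
= ¬x ∧ ¬(u ∧ (¬(u ∧ (u ∨ z)) ∨ u)) ∧ w ∨ ¬w ∧ ¬x ∧ ¬u ∨ ¬w   [distribution]
= ¬x ∧ ¬(u ∧ (¬u ∨ u)) ∧ w ∨ ¬w ∧ ¬x ∧ ¬u ∨ ¬w   [absorption]
= ¬x ∧ ¬u ∧ w ∨ ¬w ∧ ¬x ∧ ¬u ∨ ¬w   [complement / identity]
= ¬x ∧ ¬u ∨ ¬w   [distribution]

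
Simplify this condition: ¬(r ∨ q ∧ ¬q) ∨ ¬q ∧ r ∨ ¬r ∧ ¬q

¬(r ∨ q ∧ ¬q) ∨ ¬q ∧ r ∨ ¬r ∧ ¬q
= ¬(r ∨ q ∧ ¬q) ∨ ¬q   [distribution]
= ¬r ∨ ¬q   [complement / identity]

¬r ∨ ¬q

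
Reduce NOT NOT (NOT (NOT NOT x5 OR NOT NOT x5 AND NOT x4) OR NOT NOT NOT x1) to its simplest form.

NOT NOT (NOT (NOT NOT x5 OR NOT NOT x5 AND NOT x4) OR NOT NOT NOT x1)
= NOT (NOT NOT x5 OR NOT NOT x5 AND NOT x4) OR NOT NOT NOT x1   — double negation
= NOT NOT NOT x5 OR NOT NOT NOT x1   — absorption
= NOT x5 OR NOT NOT NOT x1   — double negation
= NOT x5 OR NOT x1   — double negation

NOT x5 OR NOT x1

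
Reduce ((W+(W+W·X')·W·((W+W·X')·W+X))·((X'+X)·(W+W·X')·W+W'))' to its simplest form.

W'

((W+(W+W·X')·W·((W+W·X')·W+X))·((X'+X)·(W+W·X')·W+W'))'
= ((W+(W+W·X')·W)·((X'+X)·(W+W·X')·W+W'))'   (absorption)
= ((W+(W+W·X')·W)·((W+W·X')·W+W'))'   (complement / identity)
= ((W+W·X')·W+W·W')'   (distribution)
= (W·W+W·W')'   (absorption)
= W'   (distribution)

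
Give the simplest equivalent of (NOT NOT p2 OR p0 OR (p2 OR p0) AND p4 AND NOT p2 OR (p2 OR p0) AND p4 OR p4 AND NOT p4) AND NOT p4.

(NOT NOT p2 OR p0 OR (p2 OR p0) AND p4 AND NOT p2 OR (p2 OR p0) AND p4 OR p4 AND NOT p4) AND NOT p4
= (NOT NOT p2 OR p0 OR (p2 OR p0) AND p4 OR p4 AND NOT p4) AND NOT p4   (absorption)
= (p2 OR p0 OR (p2 OR p0) AND p4 OR p4 AND NOT p4) AND NOT p4   (double negation)
= (p2 OR p0 OR (p2 OR p0) AND p4) AND NOT p4   (complement / identity)
= (p2 OR p0) AND NOT p4   (absorption)

(p2 OR p0) AND NOT p4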